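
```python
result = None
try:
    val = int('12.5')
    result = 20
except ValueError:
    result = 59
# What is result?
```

Step-by-step execution trace:
1. `val = int('12.5')` raises ValueError.
2. `result = 20` is not reached.
3. `except ValueError` matches → result = 59.
Result: 59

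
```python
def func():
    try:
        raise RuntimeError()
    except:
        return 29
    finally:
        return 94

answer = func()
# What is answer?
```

Step-by-step execution trace:
1. `func()` enters try: `raise RuntimeError()` raises RuntimeError.
2. bare `except` matches → `return 29` sets pending return value 29.
3. Before returning, `finally: return 94` runs and overrides the pending return.
4. func() returns 94 → answer = 94.
Result: 94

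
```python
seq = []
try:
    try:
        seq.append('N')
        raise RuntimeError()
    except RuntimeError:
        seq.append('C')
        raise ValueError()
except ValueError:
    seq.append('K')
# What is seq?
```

Step-by-step execution trace:
1. Inner try: `seq.append('N')` → seq = ['N'].
2. `raise RuntimeError()` raises RuntimeError.
3. Inner `except RuntimeError` matches → `seq.append('C')` → seq = ['N', 'C'].
4. `raise ValueError()` raises ValueError; propagates to outer try.
5. Outer `except ValueError` matches → `seq.append('K')` → seq = ['N', 'C', 'K'].
Result: ['N', 'C', 'K']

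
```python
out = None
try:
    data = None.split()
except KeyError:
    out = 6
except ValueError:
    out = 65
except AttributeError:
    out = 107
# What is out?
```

Step-by-step execution trace:
1. `data = None.split()` raises AttributeError.
2. `except KeyError` does not match AttributeError; skipped.
3. `except ValueError` does not match AttributeError; skipped.
4. `except AttributeError` matches → out = 107.
Result: 107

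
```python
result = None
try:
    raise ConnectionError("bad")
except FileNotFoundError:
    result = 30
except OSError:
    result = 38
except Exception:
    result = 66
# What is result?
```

Step-by-step execution trace:
1. `raise ConnectionError(...)` raises ConnectionError.
2. `except FileNotFoundError` does not match (ConnectionError is not a subclass of FileNotFoundError); skipped.
3. `except OSError` matches (ConnectionError is a subclass of OSError) → result = 38.
4. `except Exception` is not reached.
Result: 38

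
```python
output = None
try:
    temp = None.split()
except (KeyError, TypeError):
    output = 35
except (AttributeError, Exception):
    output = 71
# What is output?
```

Step-by-step execution trace:
1. `temp = None.split()` raises AttributeError.
2. `except (KeyError, TypeError)` does not match AttributeError; skipped.
3. `except (AttributeError, Exception)` matches (AttributeError is in the tuple) → output = 71.
Result: 71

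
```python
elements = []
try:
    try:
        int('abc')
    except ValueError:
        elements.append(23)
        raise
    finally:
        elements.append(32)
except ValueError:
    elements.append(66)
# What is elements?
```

Step-by-step execution trace:
1. Inner try: `int('abc')` raises ValueError.
2. Inner `except ValueError` matches → `elements.append(23)` → elements = [23].
3. bare `raise` re-raises ValueError.
4. Inner `finally` runs during unwinding: `elements.append(32)` → elements = [23, 32].
5. Outer `except ValueError` matches → `elements.append(66)` → elements = [23, 32, 66].
Result: [23, 32, 66]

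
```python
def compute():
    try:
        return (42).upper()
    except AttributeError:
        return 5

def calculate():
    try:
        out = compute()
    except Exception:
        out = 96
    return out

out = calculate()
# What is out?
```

Step-by-step execution trace:
1. `calculate()` calls `compute()`.
2. In compute: `(42).upper()` raises AttributeError; `except AttributeError` catches it → returns 5.
3. In calculate: `out = compute()` → out = 5. No exception reaches calculate.
4. `except Exception` is skipped; calculate returns 5.
5. out = 5.
Result: 5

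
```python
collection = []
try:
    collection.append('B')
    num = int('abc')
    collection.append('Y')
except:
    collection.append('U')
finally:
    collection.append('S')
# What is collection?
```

Step-by-step execution trace:
1. try: `collection.append('B')` → collection = ['B'].
2. `num = int('abc')` raises ValueError; `collection.append('Y')` is not reached.
3. bare `except` matches → `collection.append('U')` → collection = ['B', 'U'].
4. finally always runs: `collection.append('S')` → collection = ['B', 'U', 'S'].
Result: ['B', 'U', 'S']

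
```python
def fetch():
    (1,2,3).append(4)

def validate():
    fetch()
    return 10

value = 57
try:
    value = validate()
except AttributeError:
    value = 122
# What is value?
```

Step-by-step execution trace:
1. value starts at 57.
2. try: `validate()` calls `fetch()`.
3. `fetch()` evaluates `(1,2,3).append(4)`, which raises AttributeError; it propagates through validate (uncaught).
4. `return 10` in validate is not reached; the assignment to value does not complete.
5. `except AttributeError` matches → value = 122.
Result: 122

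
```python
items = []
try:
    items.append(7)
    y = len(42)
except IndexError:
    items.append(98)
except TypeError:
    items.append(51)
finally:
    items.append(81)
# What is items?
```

Step-by-step execution trace:
1. try: `items.append(7)` → items = [7].
2. `y = len(42)` raises TypeError.
3. `except IndexError` does not match TypeError; skipped.
4. `except TypeError` matches → `items.append(51)` → items = [7, 51].
5. finally always runs: `items.append(81)` → items = [7, 51, 81].
Result: [7, 51, 81]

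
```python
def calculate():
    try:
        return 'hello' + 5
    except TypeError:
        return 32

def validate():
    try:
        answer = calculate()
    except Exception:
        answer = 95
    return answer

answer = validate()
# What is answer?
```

Step-by-step execution trace:
1. `validate()` calls `calculate()`.
2. In calculate: `'hello' + 5` raises TypeError; `except TypeError` catches it → returns 32.
3. In validate: `answer = calculate()` → answer = 32. No exception reaches validate.
4. `except Exception` is skipped; validate returns 32.
5. answer = 32.
Result: 32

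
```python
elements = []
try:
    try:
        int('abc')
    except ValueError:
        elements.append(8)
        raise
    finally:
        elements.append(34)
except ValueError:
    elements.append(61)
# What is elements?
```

Step-by-step execution trace:
1. Inner try: `int('abc')` raises ValueError.
2. Inner `except ValueError` matches → `elements.append(8)` → elements = [8].
3. bare `raise` re-raises ValueError.
4. Inner `finally` runs during unwinding: `elements.append(34)` → elements = [8, 34].
5. Outer `except ValueError` matches → `elements.append(61)` → elements = [8, 34, 61].
Result: [8, 34, 61]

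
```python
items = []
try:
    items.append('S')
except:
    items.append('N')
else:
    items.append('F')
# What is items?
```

Step-by-step execution trace:
1. try: `items.append('S')` → items = ['S']. No exception raised.
2. `except` is skipped.
3. `else` runs (try completed without exception): `items.append('F')` → items = ['S', 'F'].
Result: ['S', 'F']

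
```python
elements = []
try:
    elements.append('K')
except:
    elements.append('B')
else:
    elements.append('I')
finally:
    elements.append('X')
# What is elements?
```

Step-by-step execution trace:
1. try: `elements.append('K')` → elements = ['K']. No exception raised.
2. `except` is skipped.
3. `else` runs: `elements.append('I')` → elements = ['K', 'I'].
4. `finally` always runs: `elements.append('X')` → elements = ['K', 'I', 'X'].
Result: ['K', 'I', 'X']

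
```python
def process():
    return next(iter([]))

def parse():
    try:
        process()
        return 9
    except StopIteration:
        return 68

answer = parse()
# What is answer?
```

Step-by-step execution trace:
1. `parse()` calls `process()`.
2. `process()` evaluates `next(iter([]))`, which raises StopIteration; it propagates to the caller.
3. `return 9` is not reached.
4. `except StopIteration` in parse matches → returns 68.
5. answer = 68.
Result: 68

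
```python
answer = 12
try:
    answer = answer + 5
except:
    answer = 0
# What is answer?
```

Step-by-step execution trace:
1. answer starts at 12.
2. try: `answer = answer + 5` → answer = 17. No exception raised.
3. `except` is skipped.
Result: 17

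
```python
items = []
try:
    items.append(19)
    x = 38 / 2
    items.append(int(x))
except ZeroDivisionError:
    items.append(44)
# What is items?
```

Step-by-step execution trace:
1. try: `items.append(19)` → items = [19].
2. `x = 38 / 2` → x = 19.0. No exception raised.
3. `items.append(int(x))` → items = [19, 19].
4. `except ZeroDivisionError` is skipped (no exception was raised).
Result: [19, 19]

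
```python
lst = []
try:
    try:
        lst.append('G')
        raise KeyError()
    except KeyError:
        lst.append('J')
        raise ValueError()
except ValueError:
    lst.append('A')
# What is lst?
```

Step-by-step execution trace:
1. Inner try: `lst.append('G')` → lst = ['G'].
2. `raise KeyError()` raises KeyError.
3. Inner `except KeyError` matches → `lst.append('J')` → lst = ['G', 'J'].
4. `raise ValueError()` raises ValueError; propagates to outer try.
5. Outer `except ValueError` matches → `lst.append('A')` → lst = ['G', 'J', 'A'].
Result: ['G', 'J', 'A']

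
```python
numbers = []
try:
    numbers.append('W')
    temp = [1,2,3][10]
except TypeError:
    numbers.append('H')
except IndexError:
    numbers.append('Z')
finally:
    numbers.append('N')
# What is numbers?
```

Step-by-step execution trace:
1. try: `numbers.append('W')` → numbers = ['W'].
2. `temp = [1,2,3][10]` raises IndexError.
3. `except TypeError` does not match IndexError; skipped.
4. `except IndexError` matches → `numbers.append('Z')` → numbers = ['W', 'Z'].
5. finally always runs: `numbers.append('N')` → numbers = ['W', 'Z', 'N'].
Result: ['W', 'Z', 'N']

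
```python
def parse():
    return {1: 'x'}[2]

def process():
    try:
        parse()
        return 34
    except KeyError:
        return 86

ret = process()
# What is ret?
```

Step-by-step execution trace:
1. `process()` calls `parse()`.
2. `parse()` evaluates `{1: 'x'}[2]`, which raises KeyError; it propagates to the caller.
3. `return 34` is not reached.
4. `except KeyError` in process matches → returns 86.
5. ret = 86.
Result: 86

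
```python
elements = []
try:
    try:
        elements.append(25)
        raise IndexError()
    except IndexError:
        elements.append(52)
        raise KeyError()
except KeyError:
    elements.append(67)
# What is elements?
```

Step-by-step execution trace:
1. Inner try: `elements.append(25)` → elements = [25].
2. `raise IndexError()` raises IndexError.
3. Inner `except IndexError` matches → `elements.append(52)` → elements = [25, 52].
4. `raise KeyError()` raises KeyError; propagates to outer try.
5. Outer `except KeyError` matches → `elements.append(67)` → elements = [25, 52, 67].
Result: [25, 52, 67]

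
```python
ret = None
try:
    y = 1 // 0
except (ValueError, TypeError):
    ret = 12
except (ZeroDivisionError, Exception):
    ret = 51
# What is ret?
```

Step-by-step execution trace:
1. `y = 1 // 0` raises ZeroDivisionError.
2. `except (ValueError, TypeError)` does not match ZeroDivisionError; skipped.
3. `except (ZeroDivisionError, Exception)` matches (ZeroDivisionError is in the tuple) → ret = 51.
Result: 51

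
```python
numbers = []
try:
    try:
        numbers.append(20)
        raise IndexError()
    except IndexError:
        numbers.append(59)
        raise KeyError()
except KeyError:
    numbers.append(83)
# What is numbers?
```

Step-by-step execution trace:
1. Inner try: `numbers.append(20)` → numbers = [20].
2. `raise IndexError()` raises IndexError.
3. Inner `except IndexError` matches → `numbers.append(59)` → numbers = [20, 59].
4. `raise KeyError()` raises KeyError; propagates to outer try.
5. Outer `except KeyError` matches → `numbers.append(83)` → numbers = [20, 59, 83].
Result: [20, 59, 83]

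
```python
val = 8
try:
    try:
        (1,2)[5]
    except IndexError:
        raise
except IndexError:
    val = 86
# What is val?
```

Step-by-step execution trace:
1. Inner try: `(1,2)[5]` raises IndexError.
2. Inner `except IndexError` matches; bare `raise` re-raises the same IndexError.
3. Outer `except IndexError` matches → val = 86.
Result: 86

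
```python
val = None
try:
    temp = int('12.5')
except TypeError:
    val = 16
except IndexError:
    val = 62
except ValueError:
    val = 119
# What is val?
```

Step-by-step execution trace:
1. `temp = int('12.5')` raises ValueError.
2. `except TypeError` does not match ValueError; skipped.
3. `except IndexError` does not match ValueError; skipped.
4. `except ValueError` matches → val = 119.
Result: 119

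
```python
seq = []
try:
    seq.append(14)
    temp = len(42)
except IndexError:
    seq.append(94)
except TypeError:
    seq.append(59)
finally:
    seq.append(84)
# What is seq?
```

Step-by-step execution trace:
1. try: `seq.append(14)` → seq = [14].
2. `temp = len(42)` raises TypeError.
3. `except IndexError` does not match TypeError; skipped.
4. `except TypeError` matches → `seq.append(59)` → seq = [14, 59].
5. finally always runs: `seq.append(84)` → seq = [14, 59, 84].
Result: [14, 59, 84]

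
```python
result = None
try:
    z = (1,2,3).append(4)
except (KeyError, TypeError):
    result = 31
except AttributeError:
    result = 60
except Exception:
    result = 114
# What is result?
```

Step-by-step execution trace:
1. `z = (1,2,3).append(4)` raises AttributeError.
2. `except (KeyError, TypeError)` does not match AttributeError; skipped.
3. `except AttributeError` matches (exact type match) → result = 60.
4. `except Exception` is not reached.
Result: 60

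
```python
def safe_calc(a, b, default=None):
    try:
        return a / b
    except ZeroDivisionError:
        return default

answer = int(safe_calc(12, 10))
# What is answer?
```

Step-by-step execution trace:
1. `safe_calc(12, 10)` enters try: `return 12 / 10` → returns 1.2. No exception raised.
2. `except ZeroDivisionError` is skipped.
3. `int(1.2)` → 1 → answer = 1.
Result: 1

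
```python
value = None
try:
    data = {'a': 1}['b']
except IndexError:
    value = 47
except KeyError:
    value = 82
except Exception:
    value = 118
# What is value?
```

Step-by-step execution trace:
1. `data = {'a': 1}['b']` raises KeyError.
2. `except IndexError` does not match KeyError; skipped.
3. `except KeyError` matches → value = 82.
4. Remaining except clauses are skipped.
Result: 82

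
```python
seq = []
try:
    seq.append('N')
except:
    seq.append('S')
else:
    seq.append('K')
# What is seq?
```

Step-by-step execution trace:
1. try: `seq.append('N')` → seq = ['N']. No exception raised.
2. `except` is skipped.
3. `else` runs (try completed without exception): `seq.append('K')` → seq = ['N', 'K'].
Result: ['N', 'K']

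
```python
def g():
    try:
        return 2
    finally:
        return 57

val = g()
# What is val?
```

Step-by-step execution trace:
1. `g()` enters try: `return 2` sets pending return value 2.
2. Before returning, `finally: return 57` runs and overrides the pending return.
3. g() returns 57 → val = 57.
Result: 57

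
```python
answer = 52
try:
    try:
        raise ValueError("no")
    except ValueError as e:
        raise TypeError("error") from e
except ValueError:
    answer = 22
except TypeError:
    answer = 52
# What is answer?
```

Step-by-step execution trace:
1. Inner try raises ValueError; inner `except ValueError as e` catches it.
2. `raise TypeError(...) from e` raises TypeError (ValueError is attached as __cause__, but only TypeError is active).
3. Outer `except ValueError` does not match TypeError; skipped.
4. Outer `except TypeError` matches → answer = 52.
Result: 52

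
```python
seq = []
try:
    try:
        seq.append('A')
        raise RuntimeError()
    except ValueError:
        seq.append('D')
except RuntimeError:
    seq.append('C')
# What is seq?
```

Step-by-step execution trace:
1. Inner try: `seq.append('A')` → seq = ['A'].
2. `raise RuntimeError()` raises RuntimeError.
3. Inner `except ValueError` does not match RuntimeError; exception propagates to outer try.
4. Outer `except RuntimeError` matches → `seq.append('C')` → seq = ['A', 'C'].
Result: ['A', 'C']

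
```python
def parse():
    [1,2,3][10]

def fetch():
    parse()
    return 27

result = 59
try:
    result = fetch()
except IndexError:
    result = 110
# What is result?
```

Step-by-step execution trace:
1. result starts at 59.
2. try: `fetch()` calls `parse()`.
3. `parse()` evaluates `[1,2,3][10]`, which raises IndexError; it propagates through fetch (uncaught).
4. `return 27` in fetch is not reached; the assignment to result does not complete.
5. `except IndexError` matches → result = 110.
Result: 110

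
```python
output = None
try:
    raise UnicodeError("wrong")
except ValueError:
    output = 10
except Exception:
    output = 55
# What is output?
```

Step-by-step execution trace:
1. `raise UnicodeError(...)` raises UnicodeError.
2. `except ValueError` matches (UnicodeError is a subclass of ValueError) → output = 10.
3. `except Exception` is not reached.
Result: 10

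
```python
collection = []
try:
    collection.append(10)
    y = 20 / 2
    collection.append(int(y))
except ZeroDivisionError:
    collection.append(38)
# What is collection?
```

Step-by-step execution trace:
1. try: `collection.append(10)` → collection = [10].
2. `y = 20 / 2` → y = 10.0. No exception raised.
3. `collection.append(int(y))` → collection = [10, 10].
4. `except ZeroDivisionError` is skipped (no exception was raised).
Result: [10, 10]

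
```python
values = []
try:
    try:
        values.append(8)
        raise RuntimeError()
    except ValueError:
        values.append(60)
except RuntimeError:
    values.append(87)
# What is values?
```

Step-by-step execution trace:
1. Inner try: `values.append(8)` → values = [8].
2. `raise RuntimeError()` raises RuntimeError.
3. Inner `except ValueError` does not match RuntimeError; exception propagates to outer try.
4. Outer `except RuntimeError` matches → `values.append(87)` → values = [8, 87].
Result: [8, 87]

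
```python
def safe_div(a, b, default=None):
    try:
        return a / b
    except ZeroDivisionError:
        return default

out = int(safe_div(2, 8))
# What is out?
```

Step-by-step execution trace:
1. `safe_div(2, 8)` enters try: `return 2 / 8` → returns 0.25. No exception raised.
2. `except ZeroDivisionError` is skipped.
3. `int(0.25)` → 0 → out = 0.
Result: 0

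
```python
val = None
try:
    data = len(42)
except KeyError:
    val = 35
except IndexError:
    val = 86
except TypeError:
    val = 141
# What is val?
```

Step-by-step execution trace:
1. `data = len(42)` raises TypeError.
2. `except KeyError` does not match TypeError; skipped.
3. `except IndexError` does not match TypeError; skipped.
4. `except TypeError` matches → val = 141.
Result: 141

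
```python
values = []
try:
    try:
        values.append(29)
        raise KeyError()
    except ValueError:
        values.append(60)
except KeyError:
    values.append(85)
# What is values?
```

Step-by-step execution trace:
1. Inner try: `values.append(29)` → values = [29].
2. `raise KeyError()` raises KeyError.
3. Inner `except ValueError` does not match KeyError; exception propagates to outer try.
4. Outer `except KeyError` matches → `values.append(85)` → values = [29, 85].
Result: [29, 85]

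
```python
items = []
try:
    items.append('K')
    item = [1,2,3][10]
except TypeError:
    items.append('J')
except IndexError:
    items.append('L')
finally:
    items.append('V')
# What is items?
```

Step-by-step execution trace:
1. try: `items.append('K')` → items = ['K'].
2. `item = [1,2,3][10]` raises IndexError.
3. `except TypeError` does not match IndexError; skipped.
4. `except IndexError` matches → `items.append('L')` → items = ['K', 'L'].
5. finally always runs: `items.append('V')` → items = ['K', 'L', 'V'].
Result: ['K', 'L', 'V']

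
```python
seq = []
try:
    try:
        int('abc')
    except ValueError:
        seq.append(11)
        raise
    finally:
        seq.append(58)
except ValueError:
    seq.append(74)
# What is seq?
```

Step-by-step execution trace:
1. Inner try: `int('abc')` raises ValueError.
2. Inner `except ValueError` matches → `seq.append(11)` → seq = [11].
3. bare `raise` re-raises ValueError.
4. Inner `finally` runs during unwinding: `seq.append(58)` → seq = [11, 58].
5. Outer `except ValueError` matches → `seq.append(74)` → seq = [11, 58, 74].
Result: [11, 58, 74]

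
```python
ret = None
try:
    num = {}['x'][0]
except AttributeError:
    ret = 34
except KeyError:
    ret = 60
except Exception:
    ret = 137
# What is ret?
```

Step-by-step execution trace:
1. `num = {}['x'][0]` raises KeyError.
2. `except AttributeError` does not match KeyError; skipped.
3. `except KeyError` matches → ret = 60.
4. Remaining except clauses are skipped.
Result: 60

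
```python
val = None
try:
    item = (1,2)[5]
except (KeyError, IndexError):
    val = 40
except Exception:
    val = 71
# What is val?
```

Step-by-step execution trace:
1. `item = (1,2)[5]` raises IndexError.
2. `except (KeyError, IndexError)` matches (IndexError is in the tuple) → val = 40.
3. `except Exception` is not reached.
Result: 40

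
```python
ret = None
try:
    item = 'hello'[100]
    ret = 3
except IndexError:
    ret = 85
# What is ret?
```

Step-by-step execution trace:
1. `item = 'hello'[100]` raises IndexError.
2. `ret = 3` is not reached.
3. `except IndexError` matches → ret = 85.
Result: 85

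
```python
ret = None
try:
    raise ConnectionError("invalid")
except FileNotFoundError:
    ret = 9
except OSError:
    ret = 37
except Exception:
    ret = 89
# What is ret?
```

Step-by-step execution trace:
1. `raise ConnectionError(...)` raises ConnectionError.
2. `except FileNotFoundError` does not match (ConnectionError is not a subclass of FileNotFoundError); skipped.
3. `except OSError` matches (ConnectionError is a subclass of OSError) → ret = 37.
4. `except Exception` is not reached.
Result: 37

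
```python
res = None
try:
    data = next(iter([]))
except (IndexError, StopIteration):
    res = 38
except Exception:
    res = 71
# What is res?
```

Step-by-step execution trace:
1. `data = next(iter([]))` raises StopIteration.
2. `except (IndexError, StopIteration)` matches (StopIteration is in the tuple) → res = 38.
3. `except Exception` is not reached.
Result: 38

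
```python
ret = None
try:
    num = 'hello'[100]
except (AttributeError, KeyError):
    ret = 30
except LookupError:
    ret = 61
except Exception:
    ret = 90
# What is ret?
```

Step-by-step execution trace:
1. `num = 'hello'[100]` raises IndexError.
2. `except (AttributeError, KeyError)` does not match IndexError; skipped.
3. `except LookupError` matches (IndexError is a subclass of LookupError) → ret = 61.
4. `except Exception` is not reached.
Result: 61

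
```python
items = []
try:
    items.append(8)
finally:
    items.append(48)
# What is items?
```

Step-by-step execution trace:
1. try: `items.append(8)` → items = [8].
2. The try body completes without raising.
3. finally always runs: `items.append(48)` → items = [8, 48].
Result: [8, 48]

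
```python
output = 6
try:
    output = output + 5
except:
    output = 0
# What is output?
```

Step-by-step execution trace:
1. output starts at 6.
2. try: `output = output + 5` → output = 11. No exception raised.
3. `except` is skipped.
Result: 11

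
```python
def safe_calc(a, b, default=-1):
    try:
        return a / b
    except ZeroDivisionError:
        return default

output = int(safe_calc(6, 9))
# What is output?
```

Step-by-step execution trace:
1. `safe_calc(6, 9)` enters try: `return 6 / 9` → returns 0.6666666666666666. No exception raised.
2. `except ZeroDivisionError` is skipped.
3. `int(0.6666666666666666)` → 0 → output = 0.
Result: 0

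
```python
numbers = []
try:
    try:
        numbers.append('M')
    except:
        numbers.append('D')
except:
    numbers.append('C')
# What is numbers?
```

Step-by-step execution trace:
1. Inner try: `numbers.append('M')` → numbers = ['M']. No exception raised.
2. Inner `except` is skipped.
3. Inner try completes normally; outer `except` is skipped.
Result: ['M']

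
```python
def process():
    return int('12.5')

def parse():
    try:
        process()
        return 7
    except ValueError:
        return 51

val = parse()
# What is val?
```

Step-by-step execution trace:
1. `parse()` calls `process()`.
2. `process()` evaluates `int('12.5')`, which raises ValueError; it propagates to the caller.
3. `return 7` is not reached.
4. `except ValueError` in parse matches → returns 51.
5. val = 51.
Result: 51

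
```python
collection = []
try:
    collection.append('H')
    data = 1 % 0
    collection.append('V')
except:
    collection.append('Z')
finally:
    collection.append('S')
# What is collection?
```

Step-by-step execution trace:
1. try: `collection.append('H')` → collection = ['H'].
2. `data = 1 % 0` raises ZeroDivisionError; `collection.append('V')` is not reached.
3. bare `except` matches → `collection.append('Z')` → collection = ['H', 'Z'].
4. finally always runs: `collection.append('S')` → collection = ['H', 'Z', 'S'].
Result: ['H', 'Z', 'S']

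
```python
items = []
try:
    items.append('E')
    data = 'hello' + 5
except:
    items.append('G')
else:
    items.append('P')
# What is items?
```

Step-by-step execution trace:
1. try: `items.append('E')` → items = ['E'].
2. `data = 'hello' + 5` raises TypeError.
3. bare `except` matches → `items.append('G')` → items = ['E', 'G'].
4. `else` is skipped (an exception was raised).
Result: ['E', 'G']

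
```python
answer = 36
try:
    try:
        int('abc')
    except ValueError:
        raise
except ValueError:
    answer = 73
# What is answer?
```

Step-by-step execution trace:
1. Inner try: `int('abc')` raises ValueError.
2. Inner `except ValueError` matches; bare `raise` re-raises the same ValueError.
3. Outer `except ValueError` matches → answer = 73.
Result: 73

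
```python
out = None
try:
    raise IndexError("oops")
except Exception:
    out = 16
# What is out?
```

Step-by-step execution trace:
1. `raise IndexError(...)` raises IndexError.
2. `except Exception` matches (IndexError is a subclass of Exception) → out = 16.
Result: 16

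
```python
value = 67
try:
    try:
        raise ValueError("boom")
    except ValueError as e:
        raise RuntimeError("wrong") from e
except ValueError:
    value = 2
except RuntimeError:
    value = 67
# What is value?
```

Step-by-step execution trace:
1. Inner try raises ValueError; inner `except ValueError as e` catches it.
2. `raise RuntimeError(...) from e` raises RuntimeError (ValueError is attached as __cause__, but only RuntimeError is active).
3. Outer `except ValueError` does not match RuntimeError; skipped.
4. Outer `except RuntimeError` matches → value = 67.
Result: 67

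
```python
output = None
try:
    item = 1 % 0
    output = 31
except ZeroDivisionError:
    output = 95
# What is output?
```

Step-by-step execution trace:
1. `item = 1 % 0` raises ZeroDivisionError.
2. `output = 31` is not reached.
3. `except ZeroDivisionError` matches → output = 95.
Result: 95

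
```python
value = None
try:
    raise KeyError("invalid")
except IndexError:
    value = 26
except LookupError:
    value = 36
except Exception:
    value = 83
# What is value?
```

Step-by-step execution trace:
1. `raise KeyError(...)` raises KeyError.
2. `except IndexError` does not match (KeyError is not a subclass of IndexError); skipped.
3. `except LookupError` matches (KeyError is a subclass of LookupError) → value = 36.
4. `except Exception` is not reached.
Result: 36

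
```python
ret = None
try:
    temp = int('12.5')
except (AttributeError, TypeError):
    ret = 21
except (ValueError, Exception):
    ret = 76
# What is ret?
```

Step-by-step execution trace:
1. `temp = int('12.5')` raises ValueError.
2. `except (AttributeError, TypeError)` does not match ValueError; skipped.
3. `except (ValueError, Exception)` matches (ValueError is in the tuple) → ret = 76.
Result: 76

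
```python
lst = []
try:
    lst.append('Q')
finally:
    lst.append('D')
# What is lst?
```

Step-by-step execution trace:
1. try: `lst.append('Q')` → lst = ['Q'].
2. The try body completes without raising.
3. finally always runs: `lst.append('D')` → lst = ['Q', 'D'].
Result: ['Q', 'D']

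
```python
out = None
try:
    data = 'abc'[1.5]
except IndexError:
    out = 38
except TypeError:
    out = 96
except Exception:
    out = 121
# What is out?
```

Step-by-step execution trace:
1. `data = 'abc'[1.5]` raises TypeError.
2. `except IndexError` does not match TypeError; skipped.
3. `except TypeError` matches → out = 96.
4. Remaining except clauses are skipped.
Result: 96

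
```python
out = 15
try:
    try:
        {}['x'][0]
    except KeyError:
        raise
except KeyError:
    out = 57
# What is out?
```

Step-by-step execution trace:
1. Inner try: `{}['x'][0]` raises KeyError.
2. Inner `except KeyError` matches; bare `raise` re-raises the same KeyError.
3. Outer `except KeyError` matches → out = 57.
Result: 57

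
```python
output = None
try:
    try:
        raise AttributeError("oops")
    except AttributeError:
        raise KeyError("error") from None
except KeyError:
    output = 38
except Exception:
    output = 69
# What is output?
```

Step-by-step execution trace:
1. Inner try raises AttributeError; inner `except AttributeError` catches it.
2. `raise KeyError(...) from None` raises KeyError (from None suppresses __context__, but the active exception is still KeyError).
3. Outer `except KeyError` matches → output = 38.
4. `except Exception` is not reached.
Result: 38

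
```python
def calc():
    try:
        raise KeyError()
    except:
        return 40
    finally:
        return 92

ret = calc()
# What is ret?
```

Step-by-step execution trace:
1. `calc()` enters try: `raise KeyError()` raises KeyError.
2. bare `except` matches → `return 40` sets pending return value 40.
3. Before returning, `finally: return 92` runs and overrides the pending return.
4. calc() returns 92 → ret = 92.
Result: 92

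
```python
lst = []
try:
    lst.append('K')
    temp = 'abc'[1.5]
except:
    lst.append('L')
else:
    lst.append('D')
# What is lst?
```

Step-by-step execution trace:
1. try: `lst.append('K')` → lst = ['K'].
2. `temp = 'abc'[1.5]` raises TypeError.
3. bare `except` matches → `lst.append('L')` → lst = ['K', 'L'].
4. `else` is skipped (an exception was raised).
Result: ['K', 'L']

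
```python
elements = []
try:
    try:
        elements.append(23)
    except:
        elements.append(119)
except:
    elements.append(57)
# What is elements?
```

Step-by-step execution trace:
1. Inner try: `elements.append(23)` → elements = [23]. No exception raised.
2. Inner `except` is skipped.
3. Inner try completes normally; outer `except` is skipped.
Result: [23]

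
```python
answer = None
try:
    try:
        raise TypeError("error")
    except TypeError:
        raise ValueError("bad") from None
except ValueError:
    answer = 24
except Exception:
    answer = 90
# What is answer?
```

Step-by-step execution trace:
1. Inner try raises TypeError; inner `except TypeError` catches it.
2. `raise ValueError(...) from None` raises ValueError (from None suppresses __context__, but the active exception is still ValueError).
3. Outer `except ValueError` matches → answer = 24.
4. `except Exception` is not reached.
Result: 24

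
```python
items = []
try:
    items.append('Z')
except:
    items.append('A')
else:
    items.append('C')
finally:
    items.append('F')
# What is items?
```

Step-by-step execution trace:
1. try: `items.append('Z')` → items = ['Z']. No exception raised.
2. `except` is skipped.
3. `else` runs: `items.append('C')` → items = ['Z', 'C'].
4. `finally` always runs: `items.append('F')` → items = ['Z', 'C', 'F'].
Result: ['Z', 'C', 'F']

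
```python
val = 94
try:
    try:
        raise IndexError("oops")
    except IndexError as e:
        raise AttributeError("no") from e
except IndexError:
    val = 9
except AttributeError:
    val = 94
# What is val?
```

Step-by-step execution trace:
1. Inner try raises IndexError; inner `except IndexError as e` catches it.
2. `raise AttributeError(...) from e` raises AttributeError (IndexError is attached as __cause__, but only AttributeError is active).
3. Outer `except IndexError` does not match AttributeError; skipped.
4. Outer `except AttributeError` matches → val = 94.
Result: 94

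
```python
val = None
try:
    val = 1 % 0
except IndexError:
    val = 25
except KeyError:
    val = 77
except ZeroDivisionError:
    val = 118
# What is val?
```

Step-by-step execution trace:
1. `val = 1 % 0` raises ZeroDivisionError.
2. `except IndexError` does not match ZeroDivisionError; skipped.
3. `except KeyError` does not match ZeroDivisionError; skipped.
4. `except ZeroDivisionError` matches → val = 118.
Result: 118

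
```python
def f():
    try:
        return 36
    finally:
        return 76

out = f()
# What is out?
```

Step-by-step execution trace:
1. `f()` enters try: `return 36` sets pending return value 36.
2. Before returning, `finally: return 76` runs and overrides the pending return.
3. f() returns 76 → out = 76.
Result: 76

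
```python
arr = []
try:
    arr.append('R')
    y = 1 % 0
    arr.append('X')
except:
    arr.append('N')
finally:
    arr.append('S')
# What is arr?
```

Step-by-step execution trace:
1. try: `arr.append('R')` → arr = ['R'].
2. `y = 1 % 0` raises ZeroDivisionError; `arr.append('X')` is not reached.
3. bare `except` matches → `arr.append('N')` → arr = ['R', 'N'].
4. finally always runs: `arr.append('S')` → arr = ['R', 'N', 'S'].
Result: ['R', 'N', 'S']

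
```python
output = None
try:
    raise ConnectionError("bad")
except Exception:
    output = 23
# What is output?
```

Step-by-step execution trace:
1. `raise ConnectionError(...)` raises ConnectionError.
2. `except Exception` matches (ConnectionError is a subclass of Exception) → output = 23.
Result: 23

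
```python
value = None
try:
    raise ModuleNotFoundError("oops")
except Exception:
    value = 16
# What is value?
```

Step-by-step execution trace:
1. `raise ModuleNotFoundError(...)` raises ModuleNotFoundError.
2. `except Exception` matches (ModuleNotFoundError is a subclass of Exception) → value = 16.
Result: 16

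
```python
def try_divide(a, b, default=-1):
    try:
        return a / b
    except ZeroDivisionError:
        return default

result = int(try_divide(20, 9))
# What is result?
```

Step-by-step execution trace:
1. `try_divide(20, 9)` enters try: `return 20 / 9` → returns 2.2222222222222223. No exception raised.
2. `except ZeroDivisionError` is skipped.
3. `int(2.2222222222222223)` → 2 → result = 2.
Result: 2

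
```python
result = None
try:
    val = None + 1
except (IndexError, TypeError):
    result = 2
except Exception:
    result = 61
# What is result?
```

Step-by-step execution trace:
1. `val = None + 1` raises TypeError.
2. `except (IndexError, TypeError)` matches (TypeError is in the tuple) → result = 2.
3. `except Exception` is not reached.
Result: 2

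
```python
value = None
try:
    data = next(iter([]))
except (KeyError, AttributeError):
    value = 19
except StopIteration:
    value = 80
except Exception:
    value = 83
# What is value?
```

Step-by-step execution trace:
1. `data = next(iter([]))` raises StopIteration.
2. `except (KeyError, AttributeError)` does not match StopIteration; skipped.
3. `except StopIteration` matches (exact type match) → value = 80.
4. `except Exception` is not reached.
Result: 80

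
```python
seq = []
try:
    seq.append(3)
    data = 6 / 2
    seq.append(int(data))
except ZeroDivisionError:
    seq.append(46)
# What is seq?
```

Step-by-step execution trace:
1. try: `seq.append(3)` → seq = [3].
2. `data = 6 / 2` → data = 3.0. No exception raised.
3. `seq.append(int(data))` → seq = [3, 3].
4. `except ZeroDivisionError` is skipped (no exception was raised).
Result: [3, 3]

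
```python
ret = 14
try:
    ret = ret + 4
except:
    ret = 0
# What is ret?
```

Step-by-step execution trace:
1. ret starts at 14.
2. try: `ret = ret + 4` → ret = 18. No exception raised.
3. `except` is skipped.
Result: 18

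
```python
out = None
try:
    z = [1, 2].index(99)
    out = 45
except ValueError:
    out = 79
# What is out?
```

Step-by-step execution trace:
1. `z = [1, 2].index(99)` raises ValueError.
2. `out = 45` is not reached.
3. `except ValueError` matches → out = 79.
Result: 79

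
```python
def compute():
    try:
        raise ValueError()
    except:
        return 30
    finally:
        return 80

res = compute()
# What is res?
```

Step-by-step execution trace:
1. `compute()` enters try: `raise ValueError()` raises ValueError.
2. bare `except` matches → `return 30` sets pending return value 30.
3. Before returning, `finally: return 80` runs and overrides the pending return.
4. compute() returns 80 → res = 80.
Result: 80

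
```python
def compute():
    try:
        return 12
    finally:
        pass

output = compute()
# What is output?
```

Step-by-step execution trace:
1. `compute()` enters try: `return 12` sets pending return value 12.
2. Before returning, `finally: pass` runs (no effect).
3. compute() returns 12 → output = 12.
Result: 12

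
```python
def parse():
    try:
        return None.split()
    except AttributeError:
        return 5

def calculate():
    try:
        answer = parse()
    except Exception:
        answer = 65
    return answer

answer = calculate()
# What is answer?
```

Step-by-step execution trace:
1. `calculate()` calls `parse()`.
2. In parse: `None.split()` raises AttributeError; `except AttributeError` catches it → returns 5.
3. In calculate: `answer = parse()` → answer = 5. No exception reaches calculate.
4. `except Exception` is skipped; calculate returns 5.
5. answer = 5.
Result: 5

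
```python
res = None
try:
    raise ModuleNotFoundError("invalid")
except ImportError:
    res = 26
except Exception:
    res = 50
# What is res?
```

Step-by-step execution trace:
1. `raise ModuleNotFoundError(...)` raises ModuleNotFoundError.
2. `except ImportError` matches (ModuleNotFoundError is a subclass of ImportError) → res = 26.
3. `except Exception` is not reached.
Result: 26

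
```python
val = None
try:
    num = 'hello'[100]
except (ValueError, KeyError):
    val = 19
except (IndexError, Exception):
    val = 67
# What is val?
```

Step-by-step execution trace:
1. `num = 'hello'[100]` raises IndexError.
2. `except (ValueError, KeyError)` does not match IndexError; skipped.
3. `except (IndexError, Exception)` matches (IndexError is in the tuple) → val = 67.
Result: 67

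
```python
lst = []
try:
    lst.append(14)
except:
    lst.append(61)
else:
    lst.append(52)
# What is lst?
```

Step-by-step execution trace:
1. try: `lst.append(14)` → lst = [14]. No exception raised.
2. `except` is skipped.
3. `else` runs (try completed without exception): `lst.append(52)` → lst = [14, 52].
Result: [14, 52]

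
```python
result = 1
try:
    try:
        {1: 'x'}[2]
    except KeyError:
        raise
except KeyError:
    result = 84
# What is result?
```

Step-by-step execution trace:
1. Inner try: `{1: 'x'}[2]` raises KeyError.
2. Inner `except KeyError` matches; bare `raise` re-raises the same KeyError.
3. Outer `except KeyError` matches → result = 84.
Result: 84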